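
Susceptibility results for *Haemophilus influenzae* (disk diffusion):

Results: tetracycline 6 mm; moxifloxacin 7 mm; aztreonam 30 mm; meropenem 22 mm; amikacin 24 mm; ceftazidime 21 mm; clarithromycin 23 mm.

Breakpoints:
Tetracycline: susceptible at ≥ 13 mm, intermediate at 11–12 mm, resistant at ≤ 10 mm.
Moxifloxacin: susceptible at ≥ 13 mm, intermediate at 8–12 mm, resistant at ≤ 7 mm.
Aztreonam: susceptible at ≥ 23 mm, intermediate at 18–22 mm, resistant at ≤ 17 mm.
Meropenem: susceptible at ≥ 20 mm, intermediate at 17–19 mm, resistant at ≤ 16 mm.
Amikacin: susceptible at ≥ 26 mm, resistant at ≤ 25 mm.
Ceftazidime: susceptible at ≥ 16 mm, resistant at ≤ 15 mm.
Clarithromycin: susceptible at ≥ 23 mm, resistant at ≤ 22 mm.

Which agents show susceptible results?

aztreonam, meropenem, ceftazidime, clarithromycin

Tetracycline: 6 mm is ≤ 10 mm ⇒ Resistant
Moxifloxacin 7 mm: ≤ 7 mm — R
Aztreonam (30 mm) ≥ 23 mm — S
Meropenem: 22 mm is ≥ 20 mm ⇒ S
Amikacin 24 mm: ≤ 25 mm → Resistant
Ceftazidime 21 mm: ≥ 16 mm → Susceptible
Clarithromycin: 23 mm is ≥ 23 mm ⇒ Susceptible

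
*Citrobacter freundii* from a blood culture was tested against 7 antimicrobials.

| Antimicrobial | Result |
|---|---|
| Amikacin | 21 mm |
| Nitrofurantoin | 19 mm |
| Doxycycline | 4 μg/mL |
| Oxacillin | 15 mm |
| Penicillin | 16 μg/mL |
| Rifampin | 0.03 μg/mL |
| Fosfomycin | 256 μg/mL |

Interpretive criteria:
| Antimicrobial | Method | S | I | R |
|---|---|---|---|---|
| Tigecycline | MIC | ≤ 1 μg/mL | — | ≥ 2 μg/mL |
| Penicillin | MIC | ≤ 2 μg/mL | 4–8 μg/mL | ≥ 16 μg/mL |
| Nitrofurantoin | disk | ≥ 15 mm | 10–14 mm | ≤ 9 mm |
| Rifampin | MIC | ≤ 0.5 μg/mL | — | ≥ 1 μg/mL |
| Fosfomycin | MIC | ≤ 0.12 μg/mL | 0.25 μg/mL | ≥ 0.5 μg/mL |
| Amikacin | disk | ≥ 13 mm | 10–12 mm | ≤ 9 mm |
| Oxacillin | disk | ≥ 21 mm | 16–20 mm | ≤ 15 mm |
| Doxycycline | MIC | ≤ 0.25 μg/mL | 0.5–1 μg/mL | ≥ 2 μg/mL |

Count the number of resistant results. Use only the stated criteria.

4

Amikacin (21 mm) ≥ 13 mm — Susceptible
Nitrofurantoin (19 mm) ≥ 15 mm ⇒ susceptible
Doxycycline: 4 μg/mL is ≥ 2 μg/mL — R
Oxacillin: 15 mm is ≤ 15 mm ⇒ resistant
Penicillin (16 μg/mL) ≥ 16 μg/mL — Resistant
Rifampin (0.03 μg/mL) ≤ 0.5 μg/mL → susceptible
Fosfomycin (256 μg/mL) ≥ 0.5 μg/mL — R
Resistant: 4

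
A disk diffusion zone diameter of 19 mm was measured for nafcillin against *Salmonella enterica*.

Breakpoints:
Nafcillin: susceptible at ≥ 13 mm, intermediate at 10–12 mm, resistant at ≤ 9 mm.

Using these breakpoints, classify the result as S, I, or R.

S

Nafcillin: 19 mm is ≥ 13 mm — S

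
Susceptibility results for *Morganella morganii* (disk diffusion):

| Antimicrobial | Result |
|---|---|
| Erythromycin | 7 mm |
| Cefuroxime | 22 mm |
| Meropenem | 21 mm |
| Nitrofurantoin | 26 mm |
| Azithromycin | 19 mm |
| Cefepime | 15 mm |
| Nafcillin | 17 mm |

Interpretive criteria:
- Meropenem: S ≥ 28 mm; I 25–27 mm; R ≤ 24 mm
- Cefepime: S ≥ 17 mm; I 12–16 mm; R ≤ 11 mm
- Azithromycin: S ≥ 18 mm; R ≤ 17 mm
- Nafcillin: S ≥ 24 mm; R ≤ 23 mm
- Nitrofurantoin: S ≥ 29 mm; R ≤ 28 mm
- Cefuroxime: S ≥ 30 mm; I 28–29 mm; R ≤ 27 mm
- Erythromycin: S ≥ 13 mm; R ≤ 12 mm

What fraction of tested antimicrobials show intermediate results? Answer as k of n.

Erythromycin: 7 mm is ≤ 12 mm ⇒ Resistant
Cefuroxime (22 mm) ≤ 27 mm ⇒ R
Meropenem: 21 mm is ≤ 24 mm ⇒ R
Nitrofurantoin 26 mm: ≤ 28 mm → Resistant
Azithromycin (19 mm) ≥ 18 mm ⇒ Susceptible
Cefepime: 15 mm is in 12–16 mm → Intermediate
Nafcillin (17 mm) ≤ 23 mm → R
Intermediate: 1/7

1 of 7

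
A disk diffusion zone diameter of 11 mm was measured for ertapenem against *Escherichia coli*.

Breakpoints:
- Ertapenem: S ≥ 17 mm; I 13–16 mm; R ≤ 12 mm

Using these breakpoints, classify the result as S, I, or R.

Ertapenem 11 mm: ≤ 12 mm → R

R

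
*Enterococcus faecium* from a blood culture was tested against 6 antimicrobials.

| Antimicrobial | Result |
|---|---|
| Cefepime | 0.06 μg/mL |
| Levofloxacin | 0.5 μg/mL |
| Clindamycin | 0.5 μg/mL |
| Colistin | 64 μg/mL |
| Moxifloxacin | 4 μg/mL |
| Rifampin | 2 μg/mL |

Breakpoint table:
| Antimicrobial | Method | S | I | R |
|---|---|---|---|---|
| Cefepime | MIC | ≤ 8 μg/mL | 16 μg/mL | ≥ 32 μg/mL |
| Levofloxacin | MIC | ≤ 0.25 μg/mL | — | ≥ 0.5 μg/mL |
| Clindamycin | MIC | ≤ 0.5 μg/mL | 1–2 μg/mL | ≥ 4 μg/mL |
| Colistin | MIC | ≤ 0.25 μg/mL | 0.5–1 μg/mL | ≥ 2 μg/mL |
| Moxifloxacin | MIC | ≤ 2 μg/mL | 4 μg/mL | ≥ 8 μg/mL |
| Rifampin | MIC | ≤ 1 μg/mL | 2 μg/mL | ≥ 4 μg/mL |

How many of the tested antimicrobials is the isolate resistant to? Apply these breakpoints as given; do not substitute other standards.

2

Cefepime (0.06 μg/mL) ≤ 8 μg/mL → Susceptible
Levofloxacin 0.5 μg/mL: ≥ 0.5 μg/mL → R
Clindamycin: 0.5 μg/mL is ≤ 0.5 μg/mL — susceptible
Colistin: 64 μg/mL is ≥ 2 μg/mL ⇒ resistant
Moxifloxacin (4 μg/mL) = 4 μg/mL → intermediate
Rifampin 2 μg/mL: = 2 μg/mL ⇒ intermediate
Resistant: 2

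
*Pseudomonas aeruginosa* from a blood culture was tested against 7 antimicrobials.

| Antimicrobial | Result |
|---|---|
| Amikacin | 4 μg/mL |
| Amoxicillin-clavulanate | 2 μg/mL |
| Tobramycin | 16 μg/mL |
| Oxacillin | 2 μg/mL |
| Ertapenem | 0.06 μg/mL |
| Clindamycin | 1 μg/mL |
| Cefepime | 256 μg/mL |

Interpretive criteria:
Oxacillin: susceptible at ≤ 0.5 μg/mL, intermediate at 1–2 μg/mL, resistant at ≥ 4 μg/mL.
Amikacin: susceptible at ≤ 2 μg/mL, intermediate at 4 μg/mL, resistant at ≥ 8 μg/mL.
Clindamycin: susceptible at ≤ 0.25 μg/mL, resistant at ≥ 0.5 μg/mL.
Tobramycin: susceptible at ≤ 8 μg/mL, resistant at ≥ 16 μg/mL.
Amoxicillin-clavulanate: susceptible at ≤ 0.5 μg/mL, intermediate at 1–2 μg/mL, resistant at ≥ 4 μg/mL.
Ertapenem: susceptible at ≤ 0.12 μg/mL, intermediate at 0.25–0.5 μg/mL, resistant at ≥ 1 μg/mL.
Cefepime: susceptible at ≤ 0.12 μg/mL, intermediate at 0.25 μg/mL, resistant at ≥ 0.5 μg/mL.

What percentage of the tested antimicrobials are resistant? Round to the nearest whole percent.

43%

Amikacin (4 μg/mL) = 4 μg/mL ⇒ Intermediate
Amoxicillin-clavulanate 2 μg/mL: in 1–2 μg/mL — Intermediate
Tobramycin (16 μg/mL) ≥ 16 μg/mL ⇒ resistant
Oxacillin: 2 μg/mL is in 1–2 μg/mL ⇒ I
Ertapenem (0.06 μg/mL) ≤ 0.12 μg/mL → susceptible
Clindamycin: 1 μg/mL is ≥ 0.5 μg/mL → R
Cefepime (256 μg/mL) ≥ 0.5 μg/mL — Resistant
Resistant: 3/7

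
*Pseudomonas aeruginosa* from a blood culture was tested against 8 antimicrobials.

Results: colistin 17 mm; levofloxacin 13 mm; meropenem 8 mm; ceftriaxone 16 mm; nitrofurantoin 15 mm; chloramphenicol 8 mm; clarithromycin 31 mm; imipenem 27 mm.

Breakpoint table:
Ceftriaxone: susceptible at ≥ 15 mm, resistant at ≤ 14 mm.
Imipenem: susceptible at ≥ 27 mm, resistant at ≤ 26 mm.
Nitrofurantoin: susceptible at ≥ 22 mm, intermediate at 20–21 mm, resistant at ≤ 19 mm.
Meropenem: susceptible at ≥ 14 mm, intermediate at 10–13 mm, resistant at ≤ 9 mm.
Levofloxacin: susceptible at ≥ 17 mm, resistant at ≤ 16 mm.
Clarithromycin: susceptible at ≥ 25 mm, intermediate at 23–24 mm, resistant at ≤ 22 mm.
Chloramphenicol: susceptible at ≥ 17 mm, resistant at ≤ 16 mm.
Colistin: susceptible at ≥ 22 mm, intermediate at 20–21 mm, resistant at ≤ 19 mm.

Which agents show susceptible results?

Colistin: 17 mm is ≤ 19 mm — Resistant
Levofloxacin (13 mm) ≤ 16 mm → Resistant
Meropenem: 8 mm is ≤ 9 mm — Resistant
Ceftriaxone 16 mm: ≥ 15 mm → susceptible
Nitrofurantoin: 15 mm is ≤ 19 mm → R
Chloramphenicol (8 mm) ≤ 16 mm — resistant
Clarithromycin: 31 mm is ≥ 25 mm ⇒ Susceptible
Imipenem: 27 mm is ≥ 27 mm → Susceptible

ceftriaxone, clarithromycin, imipenem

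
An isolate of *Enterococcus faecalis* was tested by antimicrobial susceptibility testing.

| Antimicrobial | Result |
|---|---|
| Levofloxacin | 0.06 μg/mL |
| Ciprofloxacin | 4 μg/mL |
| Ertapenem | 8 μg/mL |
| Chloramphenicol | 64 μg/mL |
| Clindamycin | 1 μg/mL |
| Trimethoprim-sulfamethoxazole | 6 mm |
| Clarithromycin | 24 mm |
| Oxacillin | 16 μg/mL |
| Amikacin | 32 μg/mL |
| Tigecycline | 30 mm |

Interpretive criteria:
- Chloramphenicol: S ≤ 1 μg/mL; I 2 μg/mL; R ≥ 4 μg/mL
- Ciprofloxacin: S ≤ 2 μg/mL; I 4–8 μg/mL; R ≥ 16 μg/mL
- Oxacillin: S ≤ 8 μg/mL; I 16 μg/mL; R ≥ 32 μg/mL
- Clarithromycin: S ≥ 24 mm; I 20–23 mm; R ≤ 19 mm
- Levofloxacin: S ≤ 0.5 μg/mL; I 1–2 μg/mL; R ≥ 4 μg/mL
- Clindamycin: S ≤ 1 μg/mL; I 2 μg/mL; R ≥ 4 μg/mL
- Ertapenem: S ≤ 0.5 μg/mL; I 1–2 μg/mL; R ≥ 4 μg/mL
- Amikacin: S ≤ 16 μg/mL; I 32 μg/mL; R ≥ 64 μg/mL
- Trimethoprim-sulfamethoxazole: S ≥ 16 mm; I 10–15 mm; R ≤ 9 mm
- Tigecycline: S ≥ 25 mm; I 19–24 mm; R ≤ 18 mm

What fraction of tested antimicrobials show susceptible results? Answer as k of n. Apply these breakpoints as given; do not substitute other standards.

Levofloxacin: 0.06 μg/mL is ≤ 0.5 μg/mL ⇒ Susceptible
Ciprofloxacin: 4 μg/mL is in 4–8 μg/mL ⇒ intermediate
Ertapenem (8 μg/mL) ≥ 4 μg/mL ⇒ R
Chloramphenicol 64 μg/mL: ≥ 4 μg/mL → R
Clindamycin 1 μg/mL: ≤ 1 μg/mL ⇒ Susceptible
Trimethoprim-sulfamethoxazole (6 mm) ≤ 9 mm — resistant
Clarithromycin 24 mm: ≥ 24 mm — Susceptible
Oxacillin 16 μg/mL: = 16 μg/mL — intermediate
Amikacin: 32 μg/mL is = 32 μg/mL → Intermediate
Tigecycline: 30 mm is ≥ 25 mm ⇒ Susceptible
Susceptible: 4/10

4 of 10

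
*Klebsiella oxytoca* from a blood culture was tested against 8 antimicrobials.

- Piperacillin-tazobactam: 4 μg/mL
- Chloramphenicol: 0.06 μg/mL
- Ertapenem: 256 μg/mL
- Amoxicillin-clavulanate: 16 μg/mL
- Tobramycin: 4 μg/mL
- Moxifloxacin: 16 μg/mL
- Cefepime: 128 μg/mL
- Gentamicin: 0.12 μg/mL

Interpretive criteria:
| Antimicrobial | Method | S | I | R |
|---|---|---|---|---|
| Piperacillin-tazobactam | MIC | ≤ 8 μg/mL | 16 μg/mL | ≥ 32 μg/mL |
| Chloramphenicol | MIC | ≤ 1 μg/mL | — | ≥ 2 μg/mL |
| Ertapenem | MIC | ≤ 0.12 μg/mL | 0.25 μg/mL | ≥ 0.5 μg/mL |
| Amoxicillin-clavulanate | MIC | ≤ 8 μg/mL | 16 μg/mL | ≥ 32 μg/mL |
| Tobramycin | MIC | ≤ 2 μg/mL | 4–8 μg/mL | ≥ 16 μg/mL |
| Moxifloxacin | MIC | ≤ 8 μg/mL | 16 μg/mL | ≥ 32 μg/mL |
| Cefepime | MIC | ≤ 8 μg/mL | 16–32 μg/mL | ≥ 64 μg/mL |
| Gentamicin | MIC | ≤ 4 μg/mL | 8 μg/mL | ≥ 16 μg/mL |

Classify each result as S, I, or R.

S, S, R, I, I, I, R, S

Piperacillin-tazobactam 4 μg/mL: ≤ 8 μg/mL ⇒ susceptible
Chloramphenicol 0.06 μg/mL: ≤ 1 μg/mL ⇒ S
Ertapenem 256 μg/mL: ≥ 0.5 μg/mL → R
Amoxicillin-clavulanate 16 μg/mL: = 16 μg/mL → intermediate
Tobramycin (4 μg/mL) in 4–8 μg/mL ⇒ I
Moxifloxacin: 16 μg/mL is = 16 μg/mL — I
Cefepime 128 μg/mL: ≥ 64 μg/mL — R
Gentamicin 0.12 μg/mL: ≤ 4 μg/mL ⇒ Susceptible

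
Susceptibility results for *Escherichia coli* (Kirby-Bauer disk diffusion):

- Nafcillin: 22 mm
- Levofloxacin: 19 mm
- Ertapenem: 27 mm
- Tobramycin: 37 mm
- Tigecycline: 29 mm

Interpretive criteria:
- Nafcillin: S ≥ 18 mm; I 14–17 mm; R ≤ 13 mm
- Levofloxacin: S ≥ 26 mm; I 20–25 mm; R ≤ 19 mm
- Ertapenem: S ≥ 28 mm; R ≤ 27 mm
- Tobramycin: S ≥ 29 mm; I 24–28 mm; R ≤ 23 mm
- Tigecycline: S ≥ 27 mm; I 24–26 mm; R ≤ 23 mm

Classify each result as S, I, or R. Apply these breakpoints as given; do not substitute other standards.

Nafcillin 22 mm: ≥ 18 mm ⇒ Susceptible
Levofloxacin 19 mm: ≤ 19 mm → R
Ertapenem 27 mm: ≤ 27 mm ⇒ resistant
Tobramycin (37 mm) ≥ 29 mm ⇒ S
Tigecycline 29 mm: ≥ 27 mm — S

S, R, R, S, S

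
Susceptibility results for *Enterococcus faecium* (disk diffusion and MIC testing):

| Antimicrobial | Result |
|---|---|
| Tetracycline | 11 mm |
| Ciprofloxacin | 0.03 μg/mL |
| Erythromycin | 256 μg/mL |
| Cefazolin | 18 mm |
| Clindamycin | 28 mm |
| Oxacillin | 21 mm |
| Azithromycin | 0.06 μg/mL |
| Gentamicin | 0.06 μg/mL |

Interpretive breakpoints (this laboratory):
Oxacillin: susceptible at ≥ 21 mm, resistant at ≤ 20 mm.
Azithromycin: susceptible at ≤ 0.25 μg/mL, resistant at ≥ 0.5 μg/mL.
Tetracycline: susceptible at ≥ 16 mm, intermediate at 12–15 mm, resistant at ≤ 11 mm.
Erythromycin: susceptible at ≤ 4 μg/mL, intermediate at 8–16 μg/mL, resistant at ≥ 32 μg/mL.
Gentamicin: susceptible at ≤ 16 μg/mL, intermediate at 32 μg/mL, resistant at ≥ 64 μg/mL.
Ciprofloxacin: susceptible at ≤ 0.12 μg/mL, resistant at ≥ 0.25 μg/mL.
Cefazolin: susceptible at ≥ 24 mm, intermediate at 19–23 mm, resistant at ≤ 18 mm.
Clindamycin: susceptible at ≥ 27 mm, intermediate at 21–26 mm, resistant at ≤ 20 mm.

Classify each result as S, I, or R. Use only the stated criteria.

Tetracycline 11 mm: ≤ 11 mm ⇒ Resistant
Ciprofloxacin (0.03 μg/mL) ≤ 0.12 μg/mL → susceptible
Erythromycin: 256 μg/mL is ≥ 32 μg/mL ⇒ Resistant
Cefazolin: 18 mm is ≤ 18 mm — R
Clindamycin 28 mm: ≥ 27 mm — susceptible
Oxacillin 21 mm: ≥ 21 mm ⇒ susceptible
Azithromycin 0.06 μg/mL: ≤ 0.25 μg/mL → Susceptible
Gentamicin (0.06 μg/mL) ≤ 16 μg/mL → Susceptible

R, S, R, R, S, S, S, S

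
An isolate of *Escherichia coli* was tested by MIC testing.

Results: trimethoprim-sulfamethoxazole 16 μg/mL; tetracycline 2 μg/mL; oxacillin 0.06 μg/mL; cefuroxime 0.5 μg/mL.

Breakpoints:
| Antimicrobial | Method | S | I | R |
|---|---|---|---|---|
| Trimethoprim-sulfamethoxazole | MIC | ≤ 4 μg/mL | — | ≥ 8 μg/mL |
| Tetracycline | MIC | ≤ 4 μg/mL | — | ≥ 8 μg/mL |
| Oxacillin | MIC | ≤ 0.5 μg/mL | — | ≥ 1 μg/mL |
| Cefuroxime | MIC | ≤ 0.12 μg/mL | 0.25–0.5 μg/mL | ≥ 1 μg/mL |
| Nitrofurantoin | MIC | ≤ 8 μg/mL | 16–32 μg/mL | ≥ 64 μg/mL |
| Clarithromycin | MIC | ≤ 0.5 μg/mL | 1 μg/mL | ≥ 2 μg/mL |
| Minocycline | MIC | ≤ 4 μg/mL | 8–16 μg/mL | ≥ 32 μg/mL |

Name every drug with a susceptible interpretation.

tetracycline, oxacillin

Trimethoprim-sulfamethoxazole 16 μg/mL: ≥ 8 μg/mL ⇒ resistant
Tetracycline: 2 μg/mL is ≤ 4 μg/mL → S
Oxacillin 0.06 μg/mL: ≤ 0.5 μg/mL → susceptible
Cefuroxime (0.5 μg/mL) in 0.25–0.5 μg/mL — Intermediate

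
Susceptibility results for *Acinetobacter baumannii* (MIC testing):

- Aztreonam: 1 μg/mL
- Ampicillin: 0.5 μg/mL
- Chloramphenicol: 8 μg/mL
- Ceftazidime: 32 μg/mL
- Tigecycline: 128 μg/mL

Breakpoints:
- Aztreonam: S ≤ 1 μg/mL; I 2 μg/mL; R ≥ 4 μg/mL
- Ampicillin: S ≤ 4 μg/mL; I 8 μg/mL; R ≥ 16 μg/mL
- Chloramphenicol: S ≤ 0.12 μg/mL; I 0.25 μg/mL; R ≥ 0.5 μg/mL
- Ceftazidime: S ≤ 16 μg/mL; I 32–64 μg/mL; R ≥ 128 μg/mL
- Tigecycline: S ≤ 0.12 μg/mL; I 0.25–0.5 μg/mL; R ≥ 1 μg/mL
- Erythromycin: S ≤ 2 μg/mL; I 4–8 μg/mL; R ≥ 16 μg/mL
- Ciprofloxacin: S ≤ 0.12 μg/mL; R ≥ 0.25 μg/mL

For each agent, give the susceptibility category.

Aztreonam: 1 μg/mL is ≤ 1 μg/mL ⇒ S
Ampicillin 0.5 μg/mL: ≤ 4 μg/mL — susceptible
Chloramphenicol: 8 μg/mL is ≥ 0.5 μg/mL → R
Ceftazidime 32 μg/mL: in 32–64 μg/mL → intermediate
Tigecycline: 128 μg/mL is ≥ 1 μg/mL — Resistant

S, S, R, I, R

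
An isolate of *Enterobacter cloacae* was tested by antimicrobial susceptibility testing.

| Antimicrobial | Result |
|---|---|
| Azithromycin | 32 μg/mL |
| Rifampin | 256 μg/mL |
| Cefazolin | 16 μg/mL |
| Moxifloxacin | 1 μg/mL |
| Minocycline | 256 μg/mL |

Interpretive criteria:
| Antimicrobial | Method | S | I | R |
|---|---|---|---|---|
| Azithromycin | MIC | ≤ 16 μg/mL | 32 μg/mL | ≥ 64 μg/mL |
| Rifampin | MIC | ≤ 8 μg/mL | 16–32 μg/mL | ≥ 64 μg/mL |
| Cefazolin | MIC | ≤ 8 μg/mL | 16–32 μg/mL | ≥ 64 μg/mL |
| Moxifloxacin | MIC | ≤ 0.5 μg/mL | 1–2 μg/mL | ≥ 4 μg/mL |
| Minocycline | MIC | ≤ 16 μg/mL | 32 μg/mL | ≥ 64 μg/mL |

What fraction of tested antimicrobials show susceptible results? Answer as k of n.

0 of 5

Azithromycin (32 μg/mL) = 32 μg/mL → Intermediate
Rifampin 256 μg/mL: ≥ 64 μg/mL — R
Cefazolin 16 μg/mL: in 16–32 μg/mL → I
Moxifloxacin: 1 μg/mL is in 1–2 μg/mL → Intermediate
Minocycline 256 μg/mL: ≥ 64 μg/mL — resistant
Susceptible: 0/5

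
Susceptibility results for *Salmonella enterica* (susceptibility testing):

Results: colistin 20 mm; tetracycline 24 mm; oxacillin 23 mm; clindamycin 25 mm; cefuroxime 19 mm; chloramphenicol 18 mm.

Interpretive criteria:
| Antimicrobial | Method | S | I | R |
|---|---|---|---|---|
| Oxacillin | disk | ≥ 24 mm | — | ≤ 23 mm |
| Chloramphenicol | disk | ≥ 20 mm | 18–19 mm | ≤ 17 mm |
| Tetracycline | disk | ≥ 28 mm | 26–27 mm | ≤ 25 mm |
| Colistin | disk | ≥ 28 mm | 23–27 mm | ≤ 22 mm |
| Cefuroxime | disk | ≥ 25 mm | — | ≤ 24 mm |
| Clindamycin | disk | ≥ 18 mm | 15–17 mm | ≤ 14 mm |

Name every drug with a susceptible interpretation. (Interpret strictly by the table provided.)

clindamycin

Colistin: 20 mm is ≤ 22 mm — resistant
Tetracycline 24 mm: ≤ 25 mm — R
Oxacillin: 23 mm is ≤ 23 mm ⇒ R
Clindamycin: 25 mm is ≥ 18 mm ⇒ susceptible
Cefuroxime: 19 mm is ≤ 24 mm — R
Chloramphenicol: 18 mm is in 18–19 mm → intermediate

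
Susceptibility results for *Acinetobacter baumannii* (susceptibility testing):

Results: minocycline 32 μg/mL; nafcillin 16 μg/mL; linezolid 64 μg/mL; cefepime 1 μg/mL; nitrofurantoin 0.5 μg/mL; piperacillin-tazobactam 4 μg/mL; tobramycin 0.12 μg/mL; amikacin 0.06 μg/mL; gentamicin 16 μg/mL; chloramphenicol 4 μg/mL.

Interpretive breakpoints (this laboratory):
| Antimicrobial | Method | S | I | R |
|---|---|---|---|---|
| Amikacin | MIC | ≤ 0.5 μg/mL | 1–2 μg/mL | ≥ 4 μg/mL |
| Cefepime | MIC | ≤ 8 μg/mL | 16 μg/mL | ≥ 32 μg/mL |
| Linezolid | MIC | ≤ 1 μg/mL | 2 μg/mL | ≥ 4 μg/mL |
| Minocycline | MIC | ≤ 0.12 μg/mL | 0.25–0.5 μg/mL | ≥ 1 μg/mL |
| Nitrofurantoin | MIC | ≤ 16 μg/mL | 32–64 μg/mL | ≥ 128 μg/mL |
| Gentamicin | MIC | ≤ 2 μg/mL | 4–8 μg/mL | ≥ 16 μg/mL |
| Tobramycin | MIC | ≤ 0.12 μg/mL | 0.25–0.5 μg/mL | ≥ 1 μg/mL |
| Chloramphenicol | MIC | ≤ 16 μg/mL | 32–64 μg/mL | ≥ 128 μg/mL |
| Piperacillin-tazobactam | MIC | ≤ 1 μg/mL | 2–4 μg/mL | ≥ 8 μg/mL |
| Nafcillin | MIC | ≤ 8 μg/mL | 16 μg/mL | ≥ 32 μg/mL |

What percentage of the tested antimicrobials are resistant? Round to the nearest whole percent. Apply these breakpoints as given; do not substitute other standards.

Minocycline 32 μg/mL: ≥ 1 μg/mL → R
Nafcillin 16 μg/mL: = 16 μg/mL ⇒ I
Linezolid 64 μg/mL: ≥ 4 μg/mL → R
Cefepime 1 μg/mL: ≤ 8 μg/mL ⇒ S
Nitrofurantoin (0.5 μg/mL) ≤ 16 μg/mL — Susceptible
Piperacillin-tazobactam (4 μg/mL) in 2–4 μg/mL ⇒ I
Tobramycin: 0.12 μg/mL is ≤ 0.12 μg/mL — susceptible
Amikacin: 0.06 μg/mL is ≤ 0.5 μg/mL — S
Gentamicin: 16 μg/mL is ≥ 16 μg/mL ⇒ resistant
Chloramphenicol (4 μg/mL) ≤ 16 μg/mL — Susceptible
Resistant: 3/10

30%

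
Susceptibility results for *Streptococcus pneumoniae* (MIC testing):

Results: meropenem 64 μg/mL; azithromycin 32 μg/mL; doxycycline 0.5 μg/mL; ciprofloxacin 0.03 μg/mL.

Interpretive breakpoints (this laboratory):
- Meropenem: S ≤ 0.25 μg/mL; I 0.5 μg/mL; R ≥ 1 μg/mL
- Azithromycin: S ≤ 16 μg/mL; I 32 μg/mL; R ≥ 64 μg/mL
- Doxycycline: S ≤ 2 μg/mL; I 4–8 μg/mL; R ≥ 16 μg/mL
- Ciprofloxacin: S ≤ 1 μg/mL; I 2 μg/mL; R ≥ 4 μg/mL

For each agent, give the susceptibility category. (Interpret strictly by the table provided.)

Meropenem (64 μg/mL) ≥ 1 μg/mL ⇒ R
Azithromycin: 32 μg/mL is = 32 μg/mL → intermediate
Doxycycline: 0.5 μg/mL is ≤ 2 μg/mL → Susceptible
Ciprofloxacin: 0.03 μg/mL is ≤ 1 μg/mL — S

R, I, S, S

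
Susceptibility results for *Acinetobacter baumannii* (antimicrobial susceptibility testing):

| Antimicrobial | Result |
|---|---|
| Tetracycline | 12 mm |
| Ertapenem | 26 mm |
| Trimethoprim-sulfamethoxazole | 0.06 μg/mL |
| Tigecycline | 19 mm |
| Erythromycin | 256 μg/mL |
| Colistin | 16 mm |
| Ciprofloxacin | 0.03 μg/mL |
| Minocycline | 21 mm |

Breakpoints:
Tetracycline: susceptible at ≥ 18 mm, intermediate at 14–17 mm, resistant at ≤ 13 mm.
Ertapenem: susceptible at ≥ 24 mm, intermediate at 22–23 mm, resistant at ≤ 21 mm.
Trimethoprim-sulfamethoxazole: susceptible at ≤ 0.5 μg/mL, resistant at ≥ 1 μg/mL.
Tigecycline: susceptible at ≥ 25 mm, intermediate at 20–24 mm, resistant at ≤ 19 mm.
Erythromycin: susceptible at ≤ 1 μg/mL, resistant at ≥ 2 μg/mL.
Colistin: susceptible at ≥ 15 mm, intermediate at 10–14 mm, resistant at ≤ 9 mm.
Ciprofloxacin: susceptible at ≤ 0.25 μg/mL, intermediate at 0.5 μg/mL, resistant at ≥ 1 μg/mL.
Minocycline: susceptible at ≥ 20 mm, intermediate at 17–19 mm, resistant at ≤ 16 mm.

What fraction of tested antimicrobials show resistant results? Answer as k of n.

3 of 8

Tetracycline: 12 mm is ≤ 13 mm — R
Ertapenem 26 mm: ≥ 24 mm → susceptible
Trimethoprim-sulfamethoxazole 0.06 μg/mL: ≤ 0.5 μg/mL — Susceptible
Tigecycline: 19 mm is ≤ 19 mm → R
Erythromycin 256 μg/mL: ≥ 2 μg/mL ⇒ Resistant
Colistin: 16 mm is ≥ 15 mm ⇒ susceptible
Ciprofloxacin: 0.03 μg/mL is ≤ 0.25 μg/mL ⇒ S
Minocycline (21 mm) ≥ 20 mm → Susceptible
Resistant: 3/8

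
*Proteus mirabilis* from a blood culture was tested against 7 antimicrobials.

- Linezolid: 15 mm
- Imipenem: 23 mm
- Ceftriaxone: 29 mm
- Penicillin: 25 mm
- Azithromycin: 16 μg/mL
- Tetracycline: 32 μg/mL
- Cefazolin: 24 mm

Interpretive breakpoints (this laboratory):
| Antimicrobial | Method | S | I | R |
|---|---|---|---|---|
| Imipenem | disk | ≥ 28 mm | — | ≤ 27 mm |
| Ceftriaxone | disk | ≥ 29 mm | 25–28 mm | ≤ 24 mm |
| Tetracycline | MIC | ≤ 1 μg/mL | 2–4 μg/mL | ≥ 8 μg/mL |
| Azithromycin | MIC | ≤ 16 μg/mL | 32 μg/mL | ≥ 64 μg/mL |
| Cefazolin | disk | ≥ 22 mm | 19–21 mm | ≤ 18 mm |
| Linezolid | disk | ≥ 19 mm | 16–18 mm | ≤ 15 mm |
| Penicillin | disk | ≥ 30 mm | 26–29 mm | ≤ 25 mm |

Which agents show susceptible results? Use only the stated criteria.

Linezolid (15 mm) ≤ 15 mm → resistant
Imipenem: 23 mm is ≤ 27 mm → resistant
Ceftriaxone: 29 mm is ≥ 29 mm → S
Penicillin: 25 mm is ≤ 25 mm ⇒ R
Azithromycin (16 μg/mL) ≤ 16 μg/mL — Susceptible
Tetracycline (32 μg/mL) ≥ 8 μg/mL ⇒ R
Cefazolin (24 mm) ≥ 22 mm ⇒ S

ceftriaxone, azithromycin, cefazolin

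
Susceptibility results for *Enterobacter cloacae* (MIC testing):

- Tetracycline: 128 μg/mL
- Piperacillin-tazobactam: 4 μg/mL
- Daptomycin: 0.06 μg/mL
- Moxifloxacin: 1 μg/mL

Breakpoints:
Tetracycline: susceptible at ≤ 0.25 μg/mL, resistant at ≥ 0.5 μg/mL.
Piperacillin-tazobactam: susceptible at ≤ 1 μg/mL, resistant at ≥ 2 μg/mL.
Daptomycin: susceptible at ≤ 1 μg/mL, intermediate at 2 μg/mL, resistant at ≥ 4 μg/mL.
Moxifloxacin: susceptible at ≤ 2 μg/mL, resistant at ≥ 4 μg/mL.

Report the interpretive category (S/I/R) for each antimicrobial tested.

Tetracycline 128 μg/mL: ≥ 0.5 μg/mL ⇒ Resistant
Piperacillin-tazobactam (4 μg/mL) ≥ 2 μg/mL → Resistant
Daptomycin (0.06 μg/mL) ≤ 1 μg/mL → S
Moxifloxacin: 1 μg/mL is ≤ 2 μg/mL ⇒ susceptible

R, R, S, S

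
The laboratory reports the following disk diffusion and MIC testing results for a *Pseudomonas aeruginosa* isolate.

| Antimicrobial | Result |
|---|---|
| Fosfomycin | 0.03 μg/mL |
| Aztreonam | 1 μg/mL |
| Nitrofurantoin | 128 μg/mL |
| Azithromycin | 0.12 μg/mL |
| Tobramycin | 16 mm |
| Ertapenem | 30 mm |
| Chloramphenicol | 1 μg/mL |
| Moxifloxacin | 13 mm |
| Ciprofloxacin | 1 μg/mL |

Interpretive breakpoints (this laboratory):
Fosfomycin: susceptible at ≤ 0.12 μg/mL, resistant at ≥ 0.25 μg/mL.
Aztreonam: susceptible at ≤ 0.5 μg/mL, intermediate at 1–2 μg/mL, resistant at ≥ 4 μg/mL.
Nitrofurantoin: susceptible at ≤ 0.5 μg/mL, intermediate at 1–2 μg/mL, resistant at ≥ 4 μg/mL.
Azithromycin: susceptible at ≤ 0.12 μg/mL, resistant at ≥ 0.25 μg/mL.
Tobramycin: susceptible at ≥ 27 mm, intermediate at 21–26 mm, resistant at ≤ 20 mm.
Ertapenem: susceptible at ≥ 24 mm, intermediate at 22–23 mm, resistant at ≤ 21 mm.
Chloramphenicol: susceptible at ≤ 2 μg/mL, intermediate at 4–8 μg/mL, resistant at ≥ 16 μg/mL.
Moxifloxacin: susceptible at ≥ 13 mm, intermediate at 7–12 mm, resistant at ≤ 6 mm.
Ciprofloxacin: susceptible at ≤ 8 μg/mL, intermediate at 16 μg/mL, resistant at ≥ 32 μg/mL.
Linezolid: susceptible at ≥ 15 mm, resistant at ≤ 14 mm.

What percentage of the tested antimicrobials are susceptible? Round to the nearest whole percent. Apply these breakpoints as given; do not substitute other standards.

Fosfomycin (0.03 μg/mL) ≤ 0.12 μg/mL ⇒ S
Aztreonam (1 μg/mL) in 1–2 μg/mL ⇒ intermediate
Nitrofurantoin 128 μg/mL: ≥ 4 μg/mL — resistant
Azithromycin 0.12 μg/mL: ≤ 0.12 μg/mL — susceptible
Tobramycin 16 mm: ≤ 20 mm — R
Ertapenem: 30 mm is ≥ 24 mm — S
Chloramphenicol (1 μg/mL) ≤ 2 μg/mL — S
Moxifloxacin: 13 mm is ≥ 13 mm — S
Ciprofloxacin: 1 μg/mL is ≤ 8 μg/mL — susceptible
Susceptible: 6/9

67%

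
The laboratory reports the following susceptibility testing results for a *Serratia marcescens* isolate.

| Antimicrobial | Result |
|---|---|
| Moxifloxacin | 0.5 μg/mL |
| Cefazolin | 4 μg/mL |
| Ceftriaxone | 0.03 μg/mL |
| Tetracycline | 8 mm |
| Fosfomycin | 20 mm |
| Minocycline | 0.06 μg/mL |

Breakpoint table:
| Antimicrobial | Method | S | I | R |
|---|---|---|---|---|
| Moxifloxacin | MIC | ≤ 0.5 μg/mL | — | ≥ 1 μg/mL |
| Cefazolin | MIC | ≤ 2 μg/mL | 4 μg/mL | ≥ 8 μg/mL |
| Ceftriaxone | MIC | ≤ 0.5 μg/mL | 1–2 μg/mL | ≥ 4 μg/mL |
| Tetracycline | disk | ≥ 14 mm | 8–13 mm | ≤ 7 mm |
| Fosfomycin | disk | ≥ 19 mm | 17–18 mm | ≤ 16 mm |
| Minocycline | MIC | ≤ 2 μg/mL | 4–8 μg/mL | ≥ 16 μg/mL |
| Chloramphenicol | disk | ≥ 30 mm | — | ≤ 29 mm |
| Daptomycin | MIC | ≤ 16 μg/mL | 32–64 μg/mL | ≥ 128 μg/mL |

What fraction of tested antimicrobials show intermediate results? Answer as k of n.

Moxifloxacin (0.5 μg/mL) ≤ 0.5 μg/mL ⇒ S
Cefazolin 4 μg/mL: = 4 μg/mL ⇒ intermediate
Ceftriaxone (0.03 μg/mL) ≤ 0.5 μg/mL — S
Tetracycline: 8 mm is in 8–13 mm ⇒ I
Fosfomycin: 20 mm is ≥ 19 mm → Susceptible
Minocycline (0.06 μg/mL) ≤ 2 μg/mL → S
Intermediate: 2/6

2 of 6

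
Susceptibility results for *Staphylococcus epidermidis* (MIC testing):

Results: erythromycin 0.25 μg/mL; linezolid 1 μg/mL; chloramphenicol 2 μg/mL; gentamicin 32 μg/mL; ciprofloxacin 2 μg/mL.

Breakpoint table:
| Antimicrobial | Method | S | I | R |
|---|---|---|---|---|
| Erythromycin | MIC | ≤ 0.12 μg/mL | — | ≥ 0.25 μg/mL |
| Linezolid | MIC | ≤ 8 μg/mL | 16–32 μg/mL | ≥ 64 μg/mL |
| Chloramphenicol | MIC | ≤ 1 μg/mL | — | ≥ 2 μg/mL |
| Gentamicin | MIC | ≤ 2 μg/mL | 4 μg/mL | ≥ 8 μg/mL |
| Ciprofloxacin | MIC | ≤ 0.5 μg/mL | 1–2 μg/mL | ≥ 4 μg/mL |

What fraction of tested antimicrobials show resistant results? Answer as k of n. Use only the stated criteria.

Erythromycin 0.25 μg/mL: ≥ 0.25 μg/mL → Resistant
Linezolid (1 μg/mL) ≤ 8 μg/mL — S
Chloramphenicol (2 μg/mL) ≥ 2 μg/mL ⇒ Resistant
Gentamicin: 32 μg/mL is ≥ 8 μg/mL → Resistant
Ciprofloxacin: 2 μg/mL is in 1–2 μg/mL → Intermediate
Resistant: 3/5

3 of 5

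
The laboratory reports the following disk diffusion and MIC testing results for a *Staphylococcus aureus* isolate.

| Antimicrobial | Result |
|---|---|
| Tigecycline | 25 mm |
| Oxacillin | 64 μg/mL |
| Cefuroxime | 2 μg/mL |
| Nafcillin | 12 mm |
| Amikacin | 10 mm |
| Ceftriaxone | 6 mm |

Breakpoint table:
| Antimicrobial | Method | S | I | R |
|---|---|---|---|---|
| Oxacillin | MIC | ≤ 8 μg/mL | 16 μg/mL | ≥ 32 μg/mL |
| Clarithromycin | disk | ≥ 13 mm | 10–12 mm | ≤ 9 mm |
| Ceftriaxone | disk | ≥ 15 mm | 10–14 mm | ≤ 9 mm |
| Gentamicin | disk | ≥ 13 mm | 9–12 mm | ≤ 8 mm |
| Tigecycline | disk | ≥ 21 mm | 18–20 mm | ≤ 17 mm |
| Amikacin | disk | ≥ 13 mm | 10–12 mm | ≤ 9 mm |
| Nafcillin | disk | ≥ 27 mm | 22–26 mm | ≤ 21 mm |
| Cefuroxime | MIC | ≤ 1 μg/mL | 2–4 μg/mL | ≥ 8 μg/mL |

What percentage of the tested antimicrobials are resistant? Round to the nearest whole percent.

Tigecycline: 25 mm is ≥ 21 mm → Susceptible
Oxacillin (64 μg/mL) ≥ 32 μg/mL → Resistant
Cefuroxime (2 μg/mL) in 2–4 μg/mL → I
Nafcillin (12 mm) ≤ 21 mm → resistant
Amikacin: 10 mm is in 10–12 mm — intermediate
Ceftriaxone: 6 mm is ≤ 9 mm — Resistant
Resistant: 3/6

50%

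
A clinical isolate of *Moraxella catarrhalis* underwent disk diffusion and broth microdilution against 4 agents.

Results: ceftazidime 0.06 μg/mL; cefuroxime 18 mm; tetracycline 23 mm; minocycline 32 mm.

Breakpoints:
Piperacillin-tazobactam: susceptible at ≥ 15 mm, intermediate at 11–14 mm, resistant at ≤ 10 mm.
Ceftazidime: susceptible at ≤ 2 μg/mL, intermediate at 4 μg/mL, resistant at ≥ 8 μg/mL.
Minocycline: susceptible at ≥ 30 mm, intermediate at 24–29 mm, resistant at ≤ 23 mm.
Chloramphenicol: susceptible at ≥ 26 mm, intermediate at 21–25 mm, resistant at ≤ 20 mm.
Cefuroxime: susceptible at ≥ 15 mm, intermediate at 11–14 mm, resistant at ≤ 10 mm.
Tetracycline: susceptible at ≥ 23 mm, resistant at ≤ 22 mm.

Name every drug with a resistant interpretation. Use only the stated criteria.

Ceftazidime (0.06 μg/mL) ≤ 2 μg/mL — S
Cefuroxime 18 mm: ≥ 15 mm ⇒ S
Tetracycline: 23 mm is ≥ 23 mm ⇒ susceptible
Minocycline: 32 mm is ≥ 30 mm ⇒ Susceptible

none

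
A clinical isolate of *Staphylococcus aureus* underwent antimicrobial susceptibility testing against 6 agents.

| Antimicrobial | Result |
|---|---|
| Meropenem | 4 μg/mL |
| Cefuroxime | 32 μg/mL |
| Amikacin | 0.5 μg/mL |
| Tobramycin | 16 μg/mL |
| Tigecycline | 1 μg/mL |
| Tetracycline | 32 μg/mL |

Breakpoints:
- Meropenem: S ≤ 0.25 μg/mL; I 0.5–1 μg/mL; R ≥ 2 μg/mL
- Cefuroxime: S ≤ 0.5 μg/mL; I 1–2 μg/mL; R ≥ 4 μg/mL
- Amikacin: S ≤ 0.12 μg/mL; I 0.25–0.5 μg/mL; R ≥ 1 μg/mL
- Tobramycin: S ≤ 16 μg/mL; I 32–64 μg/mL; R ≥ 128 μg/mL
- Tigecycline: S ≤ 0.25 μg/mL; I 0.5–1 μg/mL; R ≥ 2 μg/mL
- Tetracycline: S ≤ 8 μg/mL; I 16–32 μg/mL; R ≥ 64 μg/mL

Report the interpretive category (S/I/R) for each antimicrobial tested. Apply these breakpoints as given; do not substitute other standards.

R, R, I, S, I, I

Meropenem 4 μg/mL: ≥ 2 μg/mL — resistant
Cefuroxime: 32 μg/mL is ≥ 4 μg/mL ⇒ resistant
Amikacin 0.5 μg/mL: in 0.25–0.5 μg/mL — intermediate
Tobramycin (16 μg/mL) ≤ 16 μg/mL ⇒ susceptible
Tigecycline (1 μg/mL) in 0.5–1 μg/mL — Intermediate
Tetracycline (32 μg/mL) in 16–32 μg/mL — I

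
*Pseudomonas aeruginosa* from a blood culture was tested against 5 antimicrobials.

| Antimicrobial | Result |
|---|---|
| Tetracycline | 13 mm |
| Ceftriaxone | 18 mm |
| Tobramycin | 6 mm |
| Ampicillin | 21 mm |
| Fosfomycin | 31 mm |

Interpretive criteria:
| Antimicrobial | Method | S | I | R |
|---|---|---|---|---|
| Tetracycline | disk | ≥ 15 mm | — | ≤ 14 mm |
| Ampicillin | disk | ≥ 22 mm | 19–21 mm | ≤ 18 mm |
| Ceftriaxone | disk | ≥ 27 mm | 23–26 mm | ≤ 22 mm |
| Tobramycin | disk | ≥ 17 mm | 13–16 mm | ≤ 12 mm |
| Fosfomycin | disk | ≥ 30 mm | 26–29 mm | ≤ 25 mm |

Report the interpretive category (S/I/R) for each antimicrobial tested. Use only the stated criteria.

R, R, R, I, S

Tetracycline: 13 mm is ≤ 14 mm → Resistant
Ceftriaxone (18 mm) ≤ 22 mm — resistant
Tobramycin: 6 mm is ≤ 12 mm — Resistant
Ampicillin: 21 mm is in 19–21 mm → Intermediate
Fosfomycin: 31 mm is ≥ 30 mm — S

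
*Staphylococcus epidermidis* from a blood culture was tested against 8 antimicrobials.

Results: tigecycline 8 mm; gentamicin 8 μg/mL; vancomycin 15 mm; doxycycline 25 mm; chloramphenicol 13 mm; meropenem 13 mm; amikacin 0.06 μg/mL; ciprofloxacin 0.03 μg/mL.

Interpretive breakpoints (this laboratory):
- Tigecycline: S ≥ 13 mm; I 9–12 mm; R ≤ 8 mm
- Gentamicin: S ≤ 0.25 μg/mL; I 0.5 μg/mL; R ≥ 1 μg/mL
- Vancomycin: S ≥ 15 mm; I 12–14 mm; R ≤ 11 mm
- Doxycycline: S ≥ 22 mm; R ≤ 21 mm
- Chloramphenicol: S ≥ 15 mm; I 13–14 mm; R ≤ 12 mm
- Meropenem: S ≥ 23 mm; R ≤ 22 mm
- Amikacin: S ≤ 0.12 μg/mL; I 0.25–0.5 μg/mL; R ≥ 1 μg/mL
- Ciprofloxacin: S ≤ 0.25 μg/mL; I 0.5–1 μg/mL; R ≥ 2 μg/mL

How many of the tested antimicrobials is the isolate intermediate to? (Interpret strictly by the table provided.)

Tigecycline 8 mm: ≤ 8 mm → Resistant
Gentamicin 8 μg/mL: ≥ 1 μg/mL → Resistant
Vancomycin (15 mm) ≥ 15 mm → Susceptible
Doxycycline: 25 mm is ≥ 22 mm ⇒ susceptible
Chloramphenicol: 13 mm is in 13–14 mm → intermediate
Meropenem: 13 mm is ≤ 22 mm ⇒ Resistant
Amikacin 0.06 μg/mL: ≤ 0.12 μg/mL — Susceptible
Ciprofloxacin: 0.03 μg/mL is ≤ 0.25 μg/mL — Susceptible
Intermediate: 1

1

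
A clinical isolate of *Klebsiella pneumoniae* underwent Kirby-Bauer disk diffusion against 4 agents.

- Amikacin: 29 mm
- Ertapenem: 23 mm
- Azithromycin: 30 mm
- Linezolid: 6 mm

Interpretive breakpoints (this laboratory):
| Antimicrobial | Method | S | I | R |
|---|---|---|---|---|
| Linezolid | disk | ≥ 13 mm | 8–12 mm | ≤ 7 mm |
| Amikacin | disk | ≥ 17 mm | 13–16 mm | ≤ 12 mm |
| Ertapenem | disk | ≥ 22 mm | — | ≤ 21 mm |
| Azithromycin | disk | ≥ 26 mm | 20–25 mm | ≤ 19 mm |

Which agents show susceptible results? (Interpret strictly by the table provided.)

amikacin, ertapenem, azithromycin

Amikacin: 29 mm is ≥ 17 mm → S
Ertapenem 23 mm: ≥ 22 mm ⇒ S
Azithromycin 30 mm: ≥ 26 mm → susceptible
Linezolid 6 mm: ≤ 7 mm — resistant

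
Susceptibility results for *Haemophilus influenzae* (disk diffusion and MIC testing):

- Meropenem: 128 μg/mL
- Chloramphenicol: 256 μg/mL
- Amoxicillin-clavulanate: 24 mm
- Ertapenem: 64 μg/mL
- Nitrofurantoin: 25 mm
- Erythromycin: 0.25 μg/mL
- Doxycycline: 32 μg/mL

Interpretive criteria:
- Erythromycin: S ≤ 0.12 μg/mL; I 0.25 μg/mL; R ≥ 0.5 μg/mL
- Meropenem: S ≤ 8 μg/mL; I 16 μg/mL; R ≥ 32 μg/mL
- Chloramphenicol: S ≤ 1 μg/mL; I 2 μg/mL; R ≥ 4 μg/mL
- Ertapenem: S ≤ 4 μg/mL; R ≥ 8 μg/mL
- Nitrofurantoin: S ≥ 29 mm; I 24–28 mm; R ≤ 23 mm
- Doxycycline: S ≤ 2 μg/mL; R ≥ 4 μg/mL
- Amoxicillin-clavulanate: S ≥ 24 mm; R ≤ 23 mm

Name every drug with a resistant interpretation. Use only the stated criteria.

Meropenem: 128 μg/mL is ≥ 32 μg/mL → Resistant
Chloramphenicol: 256 μg/mL is ≥ 4 μg/mL — R
Amoxicillin-clavulanate: 24 mm is ≥ 24 mm — susceptible
Ertapenem (64 μg/mL) ≥ 8 μg/mL — Resistant
Nitrofurantoin: 25 mm is in 24–28 mm — I
Erythromycin (0.25 μg/mL) = 0.25 μg/mL ⇒ Intermediate
Doxycycline 32 μg/mL: ≥ 4 μg/mL ⇒ Resistant

meropenem, chloramphenicol, ertapenem, doxycycline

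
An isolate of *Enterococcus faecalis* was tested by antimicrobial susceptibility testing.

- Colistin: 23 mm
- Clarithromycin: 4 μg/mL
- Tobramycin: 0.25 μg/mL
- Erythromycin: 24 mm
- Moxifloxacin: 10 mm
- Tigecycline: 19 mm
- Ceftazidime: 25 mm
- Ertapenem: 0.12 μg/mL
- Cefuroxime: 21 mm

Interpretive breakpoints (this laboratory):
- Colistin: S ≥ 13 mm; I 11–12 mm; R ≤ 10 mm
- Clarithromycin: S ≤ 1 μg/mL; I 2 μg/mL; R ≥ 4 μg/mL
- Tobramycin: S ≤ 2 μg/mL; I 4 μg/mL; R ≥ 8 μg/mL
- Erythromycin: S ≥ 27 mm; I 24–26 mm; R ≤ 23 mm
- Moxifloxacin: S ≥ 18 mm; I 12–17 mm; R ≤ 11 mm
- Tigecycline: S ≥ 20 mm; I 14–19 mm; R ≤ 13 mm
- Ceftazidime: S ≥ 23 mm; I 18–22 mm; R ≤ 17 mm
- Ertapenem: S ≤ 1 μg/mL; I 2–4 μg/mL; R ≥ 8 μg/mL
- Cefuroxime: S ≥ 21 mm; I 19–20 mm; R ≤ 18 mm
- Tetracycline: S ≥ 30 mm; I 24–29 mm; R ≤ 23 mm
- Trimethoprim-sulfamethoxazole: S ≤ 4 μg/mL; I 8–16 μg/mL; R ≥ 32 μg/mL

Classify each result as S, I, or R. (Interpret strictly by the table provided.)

Colistin (23 mm) ≥ 13 mm ⇒ S
Clarithromycin (4 μg/mL) ≥ 4 μg/mL → R
Tobramycin: 0.25 μg/mL is ≤ 2 μg/mL — Susceptible
Erythromycin 24 mm: in 24–26 mm ⇒ I
Moxifloxacin 10 mm: ≤ 11 mm — resistant
Tigecycline: 19 mm is in 14–19 mm — Intermediate
Ceftazidime: 25 mm is ≥ 23 mm ⇒ Susceptible
Ertapenem: 0.12 μg/mL is ≤ 1 μg/mL — Susceptible
Cefuroxime 21 mm: ≥ 21 mm — S

S, R, S, I, R, I, S, S, S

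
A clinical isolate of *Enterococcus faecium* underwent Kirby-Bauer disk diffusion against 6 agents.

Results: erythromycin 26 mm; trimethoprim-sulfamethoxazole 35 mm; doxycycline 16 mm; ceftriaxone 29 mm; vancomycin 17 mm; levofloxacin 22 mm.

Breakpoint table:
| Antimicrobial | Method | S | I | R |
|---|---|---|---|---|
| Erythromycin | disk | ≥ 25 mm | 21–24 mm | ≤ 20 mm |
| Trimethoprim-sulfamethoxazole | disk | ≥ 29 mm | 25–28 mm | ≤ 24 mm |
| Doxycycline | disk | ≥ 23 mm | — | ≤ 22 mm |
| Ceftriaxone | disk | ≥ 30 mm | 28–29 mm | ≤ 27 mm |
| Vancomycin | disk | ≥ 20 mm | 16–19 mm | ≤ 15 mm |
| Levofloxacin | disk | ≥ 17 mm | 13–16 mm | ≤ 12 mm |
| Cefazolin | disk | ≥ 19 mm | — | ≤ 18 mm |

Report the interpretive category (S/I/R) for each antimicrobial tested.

S, S, R, I, I, S

Erythromycin (26 mm) ≥ 25 mm → Susceptible
Trimethoprim-sulfamethoxazole: 35 mm is ≥ 29 mm — susceptible
Doxycycline (16 mm) ≤ 22 mm — Resistant
Ceftriaxone 29 mm: in 28–29 mm ⇒ Intermediate
Vancomycin 17 mm: in 16–19 mm → intermediate
Levofloxacin (22 mm) ≥ 17 mm → susceptible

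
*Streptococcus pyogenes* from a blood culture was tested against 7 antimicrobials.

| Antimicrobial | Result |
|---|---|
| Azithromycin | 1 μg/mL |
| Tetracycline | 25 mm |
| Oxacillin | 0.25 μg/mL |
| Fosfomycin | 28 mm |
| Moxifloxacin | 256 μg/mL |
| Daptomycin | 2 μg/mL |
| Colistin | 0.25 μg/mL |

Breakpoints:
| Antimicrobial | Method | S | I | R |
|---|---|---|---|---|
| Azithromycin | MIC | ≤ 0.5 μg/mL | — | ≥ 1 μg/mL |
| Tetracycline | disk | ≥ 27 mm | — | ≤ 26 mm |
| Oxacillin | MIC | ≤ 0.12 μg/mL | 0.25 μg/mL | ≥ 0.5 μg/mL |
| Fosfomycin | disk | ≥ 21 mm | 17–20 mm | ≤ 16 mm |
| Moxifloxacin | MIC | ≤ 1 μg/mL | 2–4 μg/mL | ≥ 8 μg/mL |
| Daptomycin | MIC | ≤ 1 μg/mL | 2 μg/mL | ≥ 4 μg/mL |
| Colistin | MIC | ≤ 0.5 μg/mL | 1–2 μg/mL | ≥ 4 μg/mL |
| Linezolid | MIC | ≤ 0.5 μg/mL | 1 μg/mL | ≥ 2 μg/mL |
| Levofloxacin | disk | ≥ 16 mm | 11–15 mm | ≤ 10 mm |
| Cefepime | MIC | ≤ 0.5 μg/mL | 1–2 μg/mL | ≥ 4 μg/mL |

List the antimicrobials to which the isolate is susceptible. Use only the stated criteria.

fosfomycin, colistin

Azithromycin 1 μg/mL: ≥ 1 μg/mL — resistant
Tetracycline 25 mm: ≤ 26 mm → Resistant
Oxacillin: 0.25 μg/mL is = 0.25 μg/mL — Intermediate
Fosfomycin (28 mm) ≥ 21 mm → susceptible
Moxifloxacin (256 μg/mL) ≥ 8 μg/mL ⇒ Resistant
Daptomycin: 2 μg/mL is = 2 μg/mL ⇒ Intermediate
Colistin: 0.25 μg/mL is ≤ 0.5 μg/mL → susceptible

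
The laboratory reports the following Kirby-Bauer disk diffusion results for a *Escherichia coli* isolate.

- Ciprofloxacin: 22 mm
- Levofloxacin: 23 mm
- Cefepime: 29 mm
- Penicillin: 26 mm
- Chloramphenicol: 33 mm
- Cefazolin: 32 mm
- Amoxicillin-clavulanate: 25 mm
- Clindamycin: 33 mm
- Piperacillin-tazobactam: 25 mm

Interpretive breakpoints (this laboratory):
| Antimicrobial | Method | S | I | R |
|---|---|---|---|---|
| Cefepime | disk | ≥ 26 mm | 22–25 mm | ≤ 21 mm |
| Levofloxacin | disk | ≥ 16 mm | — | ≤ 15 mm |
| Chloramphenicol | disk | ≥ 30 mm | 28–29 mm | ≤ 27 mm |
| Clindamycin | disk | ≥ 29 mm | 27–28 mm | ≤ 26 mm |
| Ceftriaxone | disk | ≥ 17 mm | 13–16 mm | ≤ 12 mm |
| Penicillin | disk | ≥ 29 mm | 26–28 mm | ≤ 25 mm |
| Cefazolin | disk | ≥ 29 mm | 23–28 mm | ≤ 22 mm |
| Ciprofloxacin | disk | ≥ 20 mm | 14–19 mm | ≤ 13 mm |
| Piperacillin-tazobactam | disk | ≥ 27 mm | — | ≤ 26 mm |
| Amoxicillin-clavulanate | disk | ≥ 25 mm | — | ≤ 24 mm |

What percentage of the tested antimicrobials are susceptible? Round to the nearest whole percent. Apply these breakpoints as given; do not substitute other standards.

Ciprofloxacin 22 mm: ≥ 20 mm → Susceptible
Levofloxacin: 23 mm is ≥ 16 mm → S
Cefepime (29 mm) ≥ 26 mm ⇒ S
Penicillin (26 mm) in 26–28 mm → I
Chloramphenicol 33 mm: ≥ 30 mm — susceptible
Cefazolin 32 mm: ≥ 29 mm — S
Amoxicillin-clavulanate: 25 mm is ≥ 25 mm — susceptible
Clindamycin (33 mm) ≥ 29 mm — susceptible
Piperacillin-tazobactam: 25 mm is ≤ 26 mm — R
Susceptible: 7/9

78%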